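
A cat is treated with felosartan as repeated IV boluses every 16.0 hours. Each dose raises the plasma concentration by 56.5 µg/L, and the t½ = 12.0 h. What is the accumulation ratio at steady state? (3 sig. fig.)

k = ln 2 / 12.0 = 0.05776 h⁻¹
Fraction remaining after one interval: e^(−kτ) = e^(−0.05776 × 16.0) = 0.3969
R = 1 / (1 − 0.3969) = 1 / 0.6031 ≈ 1.66

1.66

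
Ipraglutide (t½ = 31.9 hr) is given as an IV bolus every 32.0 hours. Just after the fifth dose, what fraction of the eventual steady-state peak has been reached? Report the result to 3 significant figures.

0.969

k = ln 2 / 31.9 = 0.02173 hr⁻¹
f_n = 1 − e^(−nkτ) = 1 − e^(−5 × 0.02173 × 32.0) = 1 − e^(−3.477) = 1 − 0.03091 ≈ 0.969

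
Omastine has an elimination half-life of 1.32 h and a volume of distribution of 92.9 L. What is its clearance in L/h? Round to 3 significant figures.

48.8 L/h

k = ln 2 / t½ = ln 2 / 1.32 = 0.5251 h⁻¹
CL = k · V = 0.5251 × 92.9 ≈ 48.8 L/h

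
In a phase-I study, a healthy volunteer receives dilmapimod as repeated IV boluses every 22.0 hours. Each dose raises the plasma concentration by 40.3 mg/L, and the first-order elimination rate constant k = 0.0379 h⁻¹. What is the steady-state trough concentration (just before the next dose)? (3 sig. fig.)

31.0 mg/L

Fraction remaining after one interval: e^(−kτ) = e^(−0.03790 × 22.0) = 0.4344
R = 1 / (1 − 0.4344) = 1.768
Css,max = 40.3 × 1.768 = 71.25 mg/L
Css,min = Css,max × e^(−kτ) = 71.25 × 0.4344 ≈ 31.0 mg/L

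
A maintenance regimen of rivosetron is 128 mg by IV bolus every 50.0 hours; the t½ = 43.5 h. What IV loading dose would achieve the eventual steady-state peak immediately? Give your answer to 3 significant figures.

k = ln 2 / 43.5 = 0.01593 h⁻¹
Accumulation ratio R = 1 / (1 − e^(−kτ)) = 1 / (1 − e^(−0.01593×50.0)) = 1 / (1 − 0.4508) = 1.821
Loading dose = maintenance dose × R = 128 × 1.821 ≈ 233 mg

233 mg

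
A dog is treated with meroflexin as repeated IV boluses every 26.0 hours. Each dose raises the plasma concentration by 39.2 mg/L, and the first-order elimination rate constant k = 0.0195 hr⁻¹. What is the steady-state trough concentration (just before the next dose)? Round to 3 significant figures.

Fraction remaining after one interval: e^(−kτ) = e^(−0.01950 × 26.0) = 0.6023
R = 1 / (1 − 0.6023) = 2.514
Css,max = 39.2 × 2.514 = 98.57 mg/L
Css,min = Css,max × e^(−kτ) = 98.57 × 0.6023 ≈ 59.4 mg/L

59.4 mg/L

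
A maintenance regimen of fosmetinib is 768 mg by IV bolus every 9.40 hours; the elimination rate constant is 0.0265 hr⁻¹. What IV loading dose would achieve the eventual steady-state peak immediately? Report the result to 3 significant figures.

Accumulation ratio R = 1 / (1 − e^(−kτ)) = 1 / (1 − e^(−0.02650×9.40)) = 1 / (1 − 0.7795) = 4.535
Loading dose = maintenance dose × R = 768 × 4.535 ≈ 3480 mg

3480 mg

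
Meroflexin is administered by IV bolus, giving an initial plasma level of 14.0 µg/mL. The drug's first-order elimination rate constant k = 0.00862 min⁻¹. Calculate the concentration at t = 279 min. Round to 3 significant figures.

C(t) = C₀ e^(−kt) = 14.0 × e^(−0.008620 × 279) = 14.0 × e^(−2.405) = 14.0 × 0.09027 ≈ 1.26 µg/mL

1.26 µg/mL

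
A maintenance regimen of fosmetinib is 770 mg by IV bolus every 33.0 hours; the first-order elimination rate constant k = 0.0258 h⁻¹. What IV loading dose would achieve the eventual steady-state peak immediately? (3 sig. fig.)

Accumulation ratio R = 1 / (1 − e^(−kτ)) = 1 / (1 − e^(−0.02580×33.0)) = 1 / (1 − 0.4268) = 1.745
Loading dose = maintenance dose × R = 770 × 1.745 ≈ 1340 mg

1340 mg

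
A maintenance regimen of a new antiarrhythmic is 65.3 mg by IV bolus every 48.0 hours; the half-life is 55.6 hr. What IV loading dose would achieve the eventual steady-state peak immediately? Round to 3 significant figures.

145 mg

k = ln 2 / 55.6 = 0.01247 hr⁻¹
Accumulation ratio R = 1 / (1 − e^(−kτ)) = 1 / (1 − e^(−0.01247×48.0)) = 1 / (1 − 0.5497) = 2.221
Loading dose = maintenance dose × R = 65.3 × 2.221 ≈ 145 mg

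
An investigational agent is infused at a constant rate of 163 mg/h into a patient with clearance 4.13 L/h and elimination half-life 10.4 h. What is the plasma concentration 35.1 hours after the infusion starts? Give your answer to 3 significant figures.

35.7 mg/L

Css = rate / CL = 163 / 4.13 = 39.47 mg/L
k = ln 2 / 10.4 = 0.06665 h⁻¹
C(t) = Css (1 − e^(−kt)) = 39.47 × (1 − e^(−2.339)) = 39.47 × 0.9036 ≈ 35.7 mg/L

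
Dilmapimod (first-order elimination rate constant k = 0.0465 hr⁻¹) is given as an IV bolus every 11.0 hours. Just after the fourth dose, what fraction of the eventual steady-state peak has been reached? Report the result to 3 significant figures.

f_n = 1 − e^(−nkτ) = 1 − e^(−4 × 0.04650 × 11.0) = 1 − e^(−2.046) = 1 − 0.1293 ≈ 0.871

0.871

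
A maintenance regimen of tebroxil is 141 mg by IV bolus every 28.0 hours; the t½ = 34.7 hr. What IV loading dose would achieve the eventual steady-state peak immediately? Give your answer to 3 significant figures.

329 mg

k = ln 2 / 34.7 = 0.01998 hr⁻¹
Accumulation ratio R = 1 / (1 − e^(−kτ)) = 1 / (1 − e^(−0.01998×28.0)) = 1 / (1 − 0.5716) = 2.334
Loading dose = maintenance dose × R = 141 × 2.334 ≈ 329 mg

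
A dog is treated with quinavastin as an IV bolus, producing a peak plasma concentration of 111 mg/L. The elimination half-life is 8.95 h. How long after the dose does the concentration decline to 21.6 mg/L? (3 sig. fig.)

k = ln 2 / 8.95 = 0.07745 h⁻¹
C(t) = C₀ e^(−kt)  ⇒  t = ln(C₀/C) / k
t = ln(111/21.6) / 0.07745 = 1.637 / 0.07745 ≈ 21.1 hours

21.1 hours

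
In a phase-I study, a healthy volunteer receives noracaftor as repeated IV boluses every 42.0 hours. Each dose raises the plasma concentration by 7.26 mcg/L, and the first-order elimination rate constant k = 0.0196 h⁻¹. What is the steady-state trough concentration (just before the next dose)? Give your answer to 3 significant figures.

Fraction remaining after one interval: e^(−kτ) = e^(−0.01960 × 42.0) = 0.4390
R = 1 / (1 − 0.4390) = 1.783
Css,max = 7.26 × 1.783 = 12.94 mcg/L
Css,min = Css,max × e^(−kτ) = 12.94 × 0.4390 ≈ 5.68 mcg/L

5.68 mcg/L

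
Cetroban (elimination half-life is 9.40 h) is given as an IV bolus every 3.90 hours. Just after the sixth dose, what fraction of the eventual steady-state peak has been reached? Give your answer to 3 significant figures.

k = ln 2 / 9.40 = 0.07374 h⁻¹
f_n = 1 − e^(−nkτ) = 1 − e^(−6 × 0.07374 × 3.90) = 1 − e^(−1.725) = 1 − 0.1781 ≈ 0.822

0.822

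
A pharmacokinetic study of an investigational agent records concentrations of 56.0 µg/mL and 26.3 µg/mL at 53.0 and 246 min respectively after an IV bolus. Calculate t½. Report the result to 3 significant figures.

k = ln(C₁/C₂) / (t₂ − t₁) = ln(56.0/26.3) / (246 − 53.0)
  = 0.7558 / 193.0 = 0.003916 min⁻¹
t½ = ln 2 / k = ln 2 / 0.003916 ≈ 177 minutes

177 minutes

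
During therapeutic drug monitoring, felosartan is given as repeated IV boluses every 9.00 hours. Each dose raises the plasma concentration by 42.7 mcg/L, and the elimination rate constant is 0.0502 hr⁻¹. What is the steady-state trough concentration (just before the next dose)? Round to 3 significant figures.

Fraction remaining after one interval: e^(−kτ) = e^(−0.05020 × 9.00) = 0.6365
R = 1 / (1 − 0.6365) = 2.751
Css,max = 42.7 × 2.751 = 117.5 mcg/L
Css,min = Css,max × e^(−kτ) = 117.5 × 0.6365 ≈ 74.8 mcg/L

74.8 mcg/L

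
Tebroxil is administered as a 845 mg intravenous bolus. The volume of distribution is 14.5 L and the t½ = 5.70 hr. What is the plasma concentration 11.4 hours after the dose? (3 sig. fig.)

C₀ = dose / V = 845 / 14.5 = 58.28 mg/L
k = ln 2 / 5.70 = 0.1216 hr⁻¹
C(t) = C₀ e^(−kt) = 58.28 × e^(−0.1216 × 11.4) = 58.28 × e^(−1.386) = 58.28 × 0.2500 ≈ 14.6 mg/L

14.6 mg/L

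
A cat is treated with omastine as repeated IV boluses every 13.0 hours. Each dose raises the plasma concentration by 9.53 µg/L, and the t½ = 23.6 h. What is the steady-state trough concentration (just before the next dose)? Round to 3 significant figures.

20.5 µg/L

k = ln 2 / 23.6 = 0.02937 h⁻¹
Fraction remaining after one interval: e^(−kτ) = e^(−0.02937 × 13.0) = 0.6826
R = 1 / (1 − 0.6826) = 3.151
Css,max = 9.53 × 3.151 = 30.03 µg/L
Css,min = Css,max × e^(−kτ) = 30.03 × 0.6826 ≈ 20.5 µg/L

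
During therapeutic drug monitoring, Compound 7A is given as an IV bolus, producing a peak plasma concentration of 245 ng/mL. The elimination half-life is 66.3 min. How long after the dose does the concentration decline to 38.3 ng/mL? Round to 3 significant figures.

k = ln 2 / 66.3 = 0.01045 min⁻¹
C(t) = C₀ e^(−kt)  ⇒  t = ln(C₀/C) / k
t = ln(245/38.3) / 0.01045 = 1.856 / 0.01045 ≈ 178 minutes

178 minutes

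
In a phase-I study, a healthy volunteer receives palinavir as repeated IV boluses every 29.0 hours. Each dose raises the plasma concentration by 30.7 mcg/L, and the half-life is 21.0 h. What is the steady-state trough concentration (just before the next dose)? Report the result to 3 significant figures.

19.1 mcg/L

k = ln 2 / 21.0 = 0.03301 h⁻¹
Fraction remaining after one interval: e^(−kτ) = e^(−0.03301 × 29.0) = 0.3840
R = 1 / (1 − 0.3840) = 1.623
Css,max = 30.7 × 1.623 = 49.83 mcg/L
Css,min = Css,max × e^(−kτ) = 49.83 × 0.3840 ≈ 19.1 mcg/L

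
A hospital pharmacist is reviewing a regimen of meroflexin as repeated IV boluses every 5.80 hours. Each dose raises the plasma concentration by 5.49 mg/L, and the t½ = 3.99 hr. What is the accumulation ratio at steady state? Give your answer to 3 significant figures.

k = ln 2 / 3.99 = 0.1737 hr⁻¹
Fraction remaining after one interval: e^(−kτ) = e^(−0.1737 × 5.80) = 0.3651
R = 1 / (1 − 0.3651) = 1 / 0.6349 ≈ 1.58

1.58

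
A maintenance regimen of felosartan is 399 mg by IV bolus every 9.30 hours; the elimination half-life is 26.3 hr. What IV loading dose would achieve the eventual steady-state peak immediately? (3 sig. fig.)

k = ln 2 / 26.3 = 0.02636 hr⁻¹
Accumulation ratio R = 1 / (1 − e^(−kτ)) = 1 / (1 − e^(−0.02636×9.30)) = 1 / (1 − 0.7826) = 4.600
Loading dose = maintenance dose × R = 399 × 4.600 ≈ 1840 mg

1840 mg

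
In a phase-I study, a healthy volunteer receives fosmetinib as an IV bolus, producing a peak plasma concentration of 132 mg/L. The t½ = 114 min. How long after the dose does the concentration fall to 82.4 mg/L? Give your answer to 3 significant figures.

k = ln 2 / 114 = 0.006080 min⁻¹
C(t) = C₀ e^(−kt)  ⇒  t = ln(C₀/C) / k
t = ln(132/82.4) / 0.006080 = 0.4712 / 0.006080 ≈ 77.5 minutes

77.5 minutes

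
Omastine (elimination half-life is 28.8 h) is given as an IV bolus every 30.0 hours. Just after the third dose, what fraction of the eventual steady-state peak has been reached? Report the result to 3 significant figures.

k = ln 2 / 28.8 = 0.02407 h⁻¹
f_n = 1 − e^(−nkτ) = 1 − e^(−3 × 0.02407 × 30.0) = 1 − e^(−2.166) = 1 − 0.1146 ≈ 0.885

0.885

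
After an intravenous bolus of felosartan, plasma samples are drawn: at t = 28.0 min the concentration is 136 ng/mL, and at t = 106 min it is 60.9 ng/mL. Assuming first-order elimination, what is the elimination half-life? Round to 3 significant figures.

67.3 minutes

k = ln(C₁/C₂) / (t₂ − t₁) = ln(136/60.9) / (106 − 28.0)
  = 0.8034 / 78.00 = 0.01030 min⁻¹
t½ = ln 2 / k = ln 2 / 0.01030 ≈ 67.3 minutes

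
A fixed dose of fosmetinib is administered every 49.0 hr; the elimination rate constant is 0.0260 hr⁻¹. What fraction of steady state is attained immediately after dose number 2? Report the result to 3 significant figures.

0.922

f_n = 1 − e^(−nkτ) = 1 − e^(−2 × 0.02600 × 49.0) = 1 − e^(−2.548) = 1 − 0.07824 ≈ 0.922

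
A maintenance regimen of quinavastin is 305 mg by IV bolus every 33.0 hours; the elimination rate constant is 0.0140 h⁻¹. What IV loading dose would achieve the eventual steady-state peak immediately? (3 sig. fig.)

Accumulation ratio R = 1 / (1 − e^(−kτ)) = 1 / (1 − e^(−0.01400×33.0)) = 1 / (1 − 0.6300) = 2.703
Loading dose = maintenance dose × R = 305 × 2.703 ≈ 824 mg

824 mg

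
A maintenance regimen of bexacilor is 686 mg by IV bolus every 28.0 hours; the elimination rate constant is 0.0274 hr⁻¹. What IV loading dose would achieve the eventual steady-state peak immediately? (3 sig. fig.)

Accumulation ratio R = 1 / (1 − e^(−kτ)) = 1 / (1 − e^(−0.02740×28.0)) = 1 / (1 − 0.4643) = 1.867
Loading dose = maintenance dose × R = 686 × 1.867 ≈ 1280 mg

1280 mg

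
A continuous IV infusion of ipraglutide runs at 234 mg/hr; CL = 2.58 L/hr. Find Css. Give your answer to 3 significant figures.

90.7 µg/mL

Css = infusion rate / CL = 234 / 2.58 ≈ 90.7 µg/mL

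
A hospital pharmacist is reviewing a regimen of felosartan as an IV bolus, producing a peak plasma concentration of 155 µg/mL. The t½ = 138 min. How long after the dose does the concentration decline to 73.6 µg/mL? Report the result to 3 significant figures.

k = ln 2 / 138 = 0.005023 min⁻¹
C(t) = C₀ e^(−kt)  ⇒  t = ln(C₀/C) / k
t = ln(155/73.6) / 0.005023 = 0.7448 / 0.005023 ≈ 148 minutes

148 minutes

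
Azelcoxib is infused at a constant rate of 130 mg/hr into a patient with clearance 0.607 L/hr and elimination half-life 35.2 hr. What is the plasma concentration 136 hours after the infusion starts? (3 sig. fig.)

199 mg/L

Css = rate / CL = 130 / 0.607 = 214.2 mg/L
k = ln 2 / 35.2 = 0.01969 hr⁻¹
C(t) = Css (1 − e^(−kt)) = 214.2 × (1 − e^(−2.678)) = 214.2 × 0.9313 ≈ 199 mg/L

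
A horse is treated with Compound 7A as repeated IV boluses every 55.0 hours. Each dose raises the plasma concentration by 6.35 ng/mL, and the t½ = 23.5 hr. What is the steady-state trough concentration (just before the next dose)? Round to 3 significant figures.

1.56 ng/mL

k = ln 2 / 23.5 = 0.02950 hr⁻¹
Fraction remaining after one interval: e^(−kτ) = e^(−0.02950 × 55.0) = 0.1975
R = 1 / (1 − 0.1975) = 1.246
Css,max = 6.35 × 1.246 = 7.912 ng/mL
Css,min = Css,max × e^(−kτ) = 7.912 × 0.1975 ≈ 1.56 ng/mL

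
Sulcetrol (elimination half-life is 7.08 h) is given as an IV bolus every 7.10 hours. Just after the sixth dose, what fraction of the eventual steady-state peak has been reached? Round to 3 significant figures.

k = ln 2 / 7.08 = 0.09790 h⁻¹
f_n = 1 − e^(−nkτ) = 1 − e^(−6 × 0.09790 × 7.10) = 1 − e^(−4.171) = 1 − 0.01544 ≈ 0.985

0.985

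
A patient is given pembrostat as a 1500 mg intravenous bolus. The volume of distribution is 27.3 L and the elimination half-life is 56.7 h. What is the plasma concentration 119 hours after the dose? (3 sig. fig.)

12.8 µg/mL

C₀ = dose / V = 1500 / 27.3 = 54.95 µg/mL
k = ln 2 / 56.7 = 0.01222 h⁻¹
C(t) = C₀ e^(−kt) = 54.95 × e^(−0.01222 × 119) = 54.95 × e^(−1.455) = 54.95 × 0.2335 ≈ 12.8 µg/mL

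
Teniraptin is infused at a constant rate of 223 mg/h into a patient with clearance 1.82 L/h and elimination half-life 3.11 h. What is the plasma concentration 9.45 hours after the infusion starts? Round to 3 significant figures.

Css = rate / CL = 223 / 1.82 = 122.5 mg/L
k = ln 2 / 3.11 = 0.2229 h⁻¹
C(t) = Css (1 − e^(−kt)) = 122.5 × (1 − e^(−2.106)) = 122.5 × 0.8783 ≈ 108 mg/L

108 mg/L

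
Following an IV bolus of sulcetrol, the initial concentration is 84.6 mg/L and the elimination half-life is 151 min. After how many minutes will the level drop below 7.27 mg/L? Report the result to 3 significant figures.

535 minutes

k = ln 2 / 151 = 0.004590 min⁻¹
C(t) = C₀ e^(−kt)  ⇒  t = ln(C₀/C) / k
t = ln(84.6/7.27) / 0.004590 = 2.454 / 0.004590 ≈ 535 minutes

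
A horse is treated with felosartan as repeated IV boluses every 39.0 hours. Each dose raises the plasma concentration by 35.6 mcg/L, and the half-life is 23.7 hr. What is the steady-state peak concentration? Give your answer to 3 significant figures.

52.3 mcg/L

k = ln 2 / 23.7 = 0.02925 hr⁻¹
Fraction remaining after one interval: e^(−kτ) = e^(−0.02925 × 39.0) = 0.3196
R = 1 / (1 − 0.3196) = 1.470
Css,max = 35.6 × 1.470 ≈ 52.3 mcg/L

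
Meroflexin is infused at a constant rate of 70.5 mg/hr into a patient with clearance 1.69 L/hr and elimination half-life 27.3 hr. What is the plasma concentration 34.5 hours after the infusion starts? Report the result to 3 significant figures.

24.3 µg/mL

Css = rate / CL = 70.5 / 1.69 = 41.72 µg/mL
k = ln 2 / 27.3 = 0.02539 hr⁻¹
C(t) = Css (1 − e^(−kt)) = 41.72 × (1 − e^(−0.8760)) = 41.72 × 0.5835 ≈ 24.3 µg/mL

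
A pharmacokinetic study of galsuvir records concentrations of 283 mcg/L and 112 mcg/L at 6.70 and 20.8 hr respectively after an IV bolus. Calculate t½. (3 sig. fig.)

10.5 hours

k = ln(C₁/C₂) / (t₂ − t₁) = ln(283/112) / (20.8 − 6.70)
  = 0.9269 / 14.10 = 0.06574 hr⁻¹
t½ = ln 2 / k = ln 2 / 0.06574 ≈ 10.5 hours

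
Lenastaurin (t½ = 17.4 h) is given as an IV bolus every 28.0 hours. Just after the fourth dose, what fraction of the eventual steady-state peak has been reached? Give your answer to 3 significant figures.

0.988

k = ln 2 / 17.4 = 0.03984 h⁻¹
f_n = 1 − e^(−nkτ) = 1 − e^(−4 × 0.03984 × 28.0) = 1 − e^(−4.462) = 1 − 0.01154 ≈ 0.988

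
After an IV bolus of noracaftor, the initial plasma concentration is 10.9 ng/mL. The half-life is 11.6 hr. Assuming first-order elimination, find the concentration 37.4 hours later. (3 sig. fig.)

k = ln 2 / 11.6 = 0.05975 hr⁻¹
C(t) = C₀ e^(−kt) = 10.9 × e^(−0.05975 × 37.4) = 10.9 × e^(−2.235) = 10.9 × 0.1070 ≈ 1.17 ng/mL

1.17 ng/mL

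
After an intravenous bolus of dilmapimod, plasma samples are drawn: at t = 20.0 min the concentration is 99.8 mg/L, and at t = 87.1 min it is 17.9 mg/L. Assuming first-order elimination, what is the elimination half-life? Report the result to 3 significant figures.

k = ln(C₁/C₂) / (t₂ − t₁) = ln(99.8/17.9) / (87.1 − 20.0)
  = 1.718 / 67.10 = 0.02561 min⁻¹
t½ = ln 2 / k = ln 2 / 0.02561 ≈ 27.1 minutes

27.1 minutes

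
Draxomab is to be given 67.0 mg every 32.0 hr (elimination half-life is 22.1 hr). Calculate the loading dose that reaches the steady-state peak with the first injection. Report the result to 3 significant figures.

k = ln 2 / 22.1 = 0.03136 hr⁻¹
Accumulation ratio R = 1 / (1 − e^(−kτ)) = 1 / (1 − e^(−0.03136×32.0)) = 1 / (1 − 0.3665) = 1.579
Loading dose = maintenance dose × R = 67.0 × 1.579 ≈ 106 mg

106 mg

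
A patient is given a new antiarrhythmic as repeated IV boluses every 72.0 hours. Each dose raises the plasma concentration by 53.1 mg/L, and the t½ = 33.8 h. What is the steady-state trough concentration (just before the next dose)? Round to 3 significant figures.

k = ln 2 / 33.8 = 0.02051 h⁻¹
Fraction remaining after one interval: e^(−kτ) = e^(−0.02051 × 72.0) = 0.2284
R = 1 / (1 − 0.2284) = 1.296
Css,max = 53.1 × 1.296 = 68.82 mg/L
Css,min = Css,max × e^(−kτ) = 68.82 × 0.2284 ≈ 15.7 mg/L

15.7 mg/L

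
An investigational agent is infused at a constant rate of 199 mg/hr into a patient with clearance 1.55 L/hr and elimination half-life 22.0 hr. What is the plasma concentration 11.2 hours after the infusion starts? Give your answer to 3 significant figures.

Css = rate / CL = 199 / 1.55 = 128.4 mg/L
k = ln 2 / 22.0 = 0.03151 hr⁻¹
C(t) = Css (1 − e^(−kt)) = 128.4 × (1 − e^(−0.3529)) = 128.4 × 0.2973 ≈ 38.2 mg/L

38.2 mg/L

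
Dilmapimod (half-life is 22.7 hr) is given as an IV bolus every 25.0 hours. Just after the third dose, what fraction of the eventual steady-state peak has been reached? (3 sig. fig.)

0.899

k = ln 2 / 22.7 = 0.03054 hr⁻¹
f_n = 1 − e^(−nkτ) = 1 − e^(−3 × 0.03054 × 25.0) = 1 − e^(−2.290) = 1 − 0.1013 ≈ 0.899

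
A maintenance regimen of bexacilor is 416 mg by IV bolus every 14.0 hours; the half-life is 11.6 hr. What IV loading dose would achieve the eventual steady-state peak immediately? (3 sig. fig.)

734 mg

k = ln 2 / 11.6 = 0.05975 hr⁻¹
Accumulation ratio R = 1 / (1 − e^(−kτ)) = 1 / (1 − e^(−0.05975×14.0)) = 1 / (1 − 0.4332) = 1.764
Loading dose = maintenance dose × R = 416 × 1.764 ≈ 734 mg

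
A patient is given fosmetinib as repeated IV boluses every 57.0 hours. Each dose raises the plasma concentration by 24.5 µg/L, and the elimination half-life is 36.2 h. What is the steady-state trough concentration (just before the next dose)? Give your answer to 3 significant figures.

k = ln 2 / 36.2 = 0.01915 h⁻¹
Fraction remaining after one interval: e^(−kτ) = e^(−0.01915 × 57.0) = 0.3357
R = 1 / (1 − 0.3357) = 1.505
Css,max = 24.5 × 1.505 = 36.88 µg/L
Css,min = Css,max × e^(−kτ) = 36.88 × 0.3357 ≈ 12.4 µg/L

12.4 µg/L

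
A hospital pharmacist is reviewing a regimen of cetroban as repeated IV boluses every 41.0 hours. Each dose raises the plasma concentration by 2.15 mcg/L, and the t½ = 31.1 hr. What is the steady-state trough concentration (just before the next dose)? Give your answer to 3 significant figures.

1.44 mcg/L

k = ln 2 / 31.1 = 0.02229 hr⁻¹
Fraction remaining after one interval: e^(−kτ) = e^(−0.02229 × 41.0) = 0.4010
R = 1 / (1 − 0.4010) = 1.669
Css,max = 2.15 × 1.669 = 3.589 mcg/L
Css,min = Css,max × e^(−kτ) = 3.589 × 0.4010 ≈ 1.44 mcg/L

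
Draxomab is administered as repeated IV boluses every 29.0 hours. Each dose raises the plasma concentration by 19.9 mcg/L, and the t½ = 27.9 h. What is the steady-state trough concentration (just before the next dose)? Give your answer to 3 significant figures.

k = ln 2 / 27.9 = 0.02484 h⁻¹
Fraction remaining after one interval: e^(−kτ) = e^(−0.02484 × 29.0) = 0.4865
R = 1 / (1 − 0.4865) = 1.947
Css,max = 19.9 × 1.947 = 38.76 mcg/L
Css,min = Css,max × e^(−kτ) = 38.76 × 0.4865 ≈ 18.9 mcg/L

18.9 mcg/L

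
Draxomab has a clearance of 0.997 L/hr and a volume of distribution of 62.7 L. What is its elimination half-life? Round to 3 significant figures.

43.6 hours

k = CL / V = 0.997 / 62.7 = 0.01590 hr⁻¹
t½ = ln 2 / k = ln 2 / 0.01590 ≈ 43.6 hours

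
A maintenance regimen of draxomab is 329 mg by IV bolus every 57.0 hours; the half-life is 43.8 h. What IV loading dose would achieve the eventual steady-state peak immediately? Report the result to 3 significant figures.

k = ln 2 / 43.8 = 0.01583 h⁻¹
Accumulation ratio R = 1 / (1 − e^(−kτ)) = 1 / (1 − e^(−0.01583×57.0)) = 1 / (1 − 0.4057) = 1.683
Loading dose = maintenance dose × R = 329 × 1.683 ≈ 554 mg

554 mg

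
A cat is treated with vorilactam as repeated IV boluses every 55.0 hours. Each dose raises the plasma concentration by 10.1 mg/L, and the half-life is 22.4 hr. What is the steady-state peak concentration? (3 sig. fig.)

12.4 mg/L

k = ln 2 / 22.4 = 0.03094 hr⁻¹
Fraction remaining after one interval: e^(−kτ) = e^(−0.03094 × 55.0) = 0.1823
R = 1 / (1 − 0.1823) = 1.223
Css,max = 10.1 × 1.223 ≈ 12.4 mg/L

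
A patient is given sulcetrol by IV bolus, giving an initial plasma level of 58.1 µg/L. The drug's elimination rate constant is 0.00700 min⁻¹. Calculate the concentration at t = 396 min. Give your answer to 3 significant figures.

C(t) = C₀ e^(−kt) = 58.1 × e^(−0.007000 × 396) = 58.1 × e^(−2.772) = 58.1 × 0.06254 ≈ 3.63 µg/L

3.63 µg/L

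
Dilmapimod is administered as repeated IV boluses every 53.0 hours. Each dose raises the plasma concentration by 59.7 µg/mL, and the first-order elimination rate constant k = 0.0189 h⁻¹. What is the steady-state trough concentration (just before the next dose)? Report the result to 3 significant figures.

34.7 µg/mL

Fraction remaining after one interval: e^(−kτ) = e^(−0.01890 × 53.0) = 0.3673
R = 1 / (1 − 0.3673) = 1.580
Css,max = 59.7 × 1.580 = 94.35 µg/mL
Css,min = Css,max × e^(−kτ) = 94.35 × 0.3673 ≈ 34.7 µg/mL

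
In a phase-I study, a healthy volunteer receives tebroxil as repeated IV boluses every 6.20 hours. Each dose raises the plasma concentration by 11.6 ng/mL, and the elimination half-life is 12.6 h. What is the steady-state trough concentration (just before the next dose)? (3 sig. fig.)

28.5 ng/mL

k = ln 2 / 12.6 = 0.05501 h⁻¹
Fraction remaining after one interval: e^(−kτ) = e^(−0.05501 × 6.20) = 0.7110
R = 1 / (1 − 0.7110) = 3.460
Css,max = 11.6 × 3.460 = 40.14 ng/mL
Css,min = Css,max × e^(−kτ) = 40.14 × 0.7110 ≈ 28.5 ng/mL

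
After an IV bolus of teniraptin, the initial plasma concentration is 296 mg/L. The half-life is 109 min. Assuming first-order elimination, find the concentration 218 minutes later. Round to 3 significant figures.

k = ln 2 / 109 = 0.006359 min⁻¹
C(t) = C₀ e^(−kt) = 296 × e^(−0.006359 × 218) = 296 × e^(−1.386) = 296 × 0.2500 ≈ 74.0 mg/L

74.0 mg/L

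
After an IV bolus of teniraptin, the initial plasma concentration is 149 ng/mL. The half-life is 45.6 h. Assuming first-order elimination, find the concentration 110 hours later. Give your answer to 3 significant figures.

28.0 ng/mL

k = ln 2 / 45.6 = 0.01520 h⁻¹
C(t) = C₀ e^(−kt) = 149 × e^(−0.01520 × 110) = 149 × e^(−1.672) = 149 × 0.1879 ≈ 28.0 ng/mL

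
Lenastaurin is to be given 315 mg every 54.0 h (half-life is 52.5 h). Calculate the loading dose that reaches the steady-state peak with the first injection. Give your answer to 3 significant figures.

618 mg

k = ln 2 / 52.5 = 0.01320 h⁻¹
Accumulation ratio R = 1 / (1 − e^(−kτ)) = 1 / (1 − e^(−0.01320×54.0)) = 1 / (1 − 0.4902) = 1.962
Loading dose = maintenance dose × R = 315 × 1.962 ≈ 618 mg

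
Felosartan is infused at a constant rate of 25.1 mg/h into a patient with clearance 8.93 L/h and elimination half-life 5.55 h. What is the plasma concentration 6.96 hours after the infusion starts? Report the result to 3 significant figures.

1.63 mg/L

Css = rate / CL = 25.1 / 8.93 = 2.811 mg/L
k = ln 2 / 5.55 = 0.1249 h⁻¹
C(t) = Css (1 − e^(−kt)) = 2.811 × (1 − e^(−0.8692)) = 2.811 × 0.5807 ≈ 1.63 mg/L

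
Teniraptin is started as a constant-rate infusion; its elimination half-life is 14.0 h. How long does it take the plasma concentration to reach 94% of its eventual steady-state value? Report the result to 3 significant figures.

k = ln 2 / 14.0 = 0.04951 h⁻¹
f = 1 − e^(−kt)  ⇒  t = −ln(1 − f) / k
t = −ln(1 − 0.94) / 0.04951 = 2.813 / 0.04951 ≈ 56.8 hours

56.8 hours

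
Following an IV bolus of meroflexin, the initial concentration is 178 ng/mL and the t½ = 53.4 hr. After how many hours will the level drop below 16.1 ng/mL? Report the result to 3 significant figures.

k = ln 2 / 53.4 = 0.01298 hr⁻¹
C(t) = C₀ e^(−kt)  ⇒  t = ln(C₀/C) / k
t = ln(178/16.1) / 0.01298 = 2.403 / 0.01298 ≈ 185 hours

185 hours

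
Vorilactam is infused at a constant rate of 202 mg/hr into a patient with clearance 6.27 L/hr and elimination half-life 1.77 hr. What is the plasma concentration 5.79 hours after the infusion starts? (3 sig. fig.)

28.9 µg/mL

Css = rate / CL = 202 / 6.27 = 32.22 µg/mL
k = ln 2 / 1.77 = 0.3916 hr⁻¹
C(t) = Css (1 − e^(−kt)) = 32.22 × (1 − e^(−2.267)) = 32.22 × 0.8964 ≈ 28.9 µg/mL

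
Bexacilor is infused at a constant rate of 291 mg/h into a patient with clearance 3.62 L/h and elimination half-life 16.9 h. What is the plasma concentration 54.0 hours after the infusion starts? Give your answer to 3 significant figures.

71.6 mg/L

Css = rate / CL = 291 / 3.62 = 80.39 mg/L
k = ln 2 / 16.9 = 0.04101 h⁻¹
C(t) = Css (1 − e^(−kt)) = 80.39 × (1 − e^(−2.215)) = 80.39 × 0.8908 ≈ 71.6 mg/L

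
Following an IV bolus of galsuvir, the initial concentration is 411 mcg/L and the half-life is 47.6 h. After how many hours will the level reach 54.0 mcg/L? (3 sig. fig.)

139 hours

k = ln 2 / 47.6 = 0.01456 h⁻¹
C(t) = C₀ e^(−kt)  ⇒  t = ln(C₀/C) / k
t = ln(411/54.0) / 0.01456 = 2.030 / 0.01456 ≈ 139 hours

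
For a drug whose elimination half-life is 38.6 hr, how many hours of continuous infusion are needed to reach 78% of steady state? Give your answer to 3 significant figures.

k = ln 2 / 38.6 = 0.01796 hr⁻¹
f = 1 − e^(−kt)  ⇒  t = −ln(1 − f) / k
t = −ln(1 − 0.78) / 0.01796 = 1.514 / 0.01796 ≈ 84.3 hours

84.3 hours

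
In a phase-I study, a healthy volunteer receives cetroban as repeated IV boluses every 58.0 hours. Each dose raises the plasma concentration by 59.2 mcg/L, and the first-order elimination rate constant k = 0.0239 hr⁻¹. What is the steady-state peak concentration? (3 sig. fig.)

78.9 mcg/L

Fraction remaining after one interval: e^(−kτ) = e^(−0.02390 × 58.0) = 0.2500
R = 1 / (1 − 0.2500) = 1.333
Css,max = 59.2 × 1.333 ≈ 78.9 mcg/L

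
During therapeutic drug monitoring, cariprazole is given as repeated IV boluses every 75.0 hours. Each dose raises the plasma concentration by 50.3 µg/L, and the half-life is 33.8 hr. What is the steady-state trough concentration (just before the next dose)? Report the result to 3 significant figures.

k = ln 2 / 33.8 = 0.02051 hr⁻¹
Fraction remaining after one interval: e^(−kτ) = e^(−0.02051 × 75.0) = 0.2148
R = 1 / (1 − 0.2148) = 1.274
Css,max = 50.3 × 1.274 = 64.06 µg/L
Css,min = Css,max × e^(−kτ) = 64.06 × 0.2148 ≈ 13.8 µg/L

13.8 µg/L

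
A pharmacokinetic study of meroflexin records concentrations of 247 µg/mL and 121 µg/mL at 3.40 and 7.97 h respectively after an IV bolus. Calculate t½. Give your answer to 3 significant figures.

k = ln(C₁/C₂) / (t₂ − t₁) = ln(247/121) / (7.97 − 3.40)
  = 0.7136 / 4.570 = 0.1561 h⁻¹
t½ = ln 2 / k = ln 2 / 0.1561 ≈ 4.44 hours

4.44 hours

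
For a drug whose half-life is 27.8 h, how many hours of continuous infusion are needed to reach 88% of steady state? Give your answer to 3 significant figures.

85.0 hours

k = ln 2 / 27.8 = 0.02493 h⁻¹
f = 1 − e^(−kt)  ⇒  t = −ln(1 − f) / k
t = −ln(1 − 0.88) / 0.02493 = 2.120 / 0.02493 ≈ 85.0 hours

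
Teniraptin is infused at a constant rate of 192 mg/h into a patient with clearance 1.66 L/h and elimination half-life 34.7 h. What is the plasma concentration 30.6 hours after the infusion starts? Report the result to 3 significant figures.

Css = rate / CL = 192 / 1.66 = 115.7 µg/mL
k = ln 2 / 34.7 = 0.01998 h⁻¹
C(t) = Css (1 − e^(−kt)) = 115.7 × (1 − e^(−0.6112)) = 115.7 × 0.4573 ≈ 52.9 µg/mL

52.9 µg/mL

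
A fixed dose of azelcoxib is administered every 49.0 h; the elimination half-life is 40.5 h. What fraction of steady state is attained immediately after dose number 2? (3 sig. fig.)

0.813

k = ln 2 / 40.5 = 0.01711 h⁻¹
f_n = 1 − e^(−nkτ) = 1 − e^(−2 × 0.01711 × 49.0) = 1 − e^(−1.677) = 1 − 0.1869 ≈ 0.813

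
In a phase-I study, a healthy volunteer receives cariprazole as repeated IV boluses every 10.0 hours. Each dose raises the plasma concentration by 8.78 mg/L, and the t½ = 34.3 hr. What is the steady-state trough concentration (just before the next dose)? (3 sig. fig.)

39.2 mg/L

k = ln 2 / 34.3 = 0.02021 hr⁻¹
Fraction remaining after one interval: e^(−kτ) = e^(−0.02021 × 10.0) = 0.8170
R = 1 / (1 − 0.8170) = 5.465
Css,max = 8.78 × 5.465 = 47.99 mg/L
Css,min = Css,max × e^(−kτ) = 47.99 × 0.8170 ≈ 39.2 mg/L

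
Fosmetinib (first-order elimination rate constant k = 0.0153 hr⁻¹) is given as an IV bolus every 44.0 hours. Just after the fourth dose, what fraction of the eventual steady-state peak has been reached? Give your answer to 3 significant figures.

f_n = 1 − e^(−nkτ) = 1 − e^(−4 × 0.01530 × 44.0) = 1 − e^(−2.693) = 1 − 0.06769 ≈ 0.932

0.932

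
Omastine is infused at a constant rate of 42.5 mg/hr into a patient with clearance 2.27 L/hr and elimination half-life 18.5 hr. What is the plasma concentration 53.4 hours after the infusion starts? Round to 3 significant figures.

Css = rate / CL = 42.5 / 2.27 = 18.72 mg/L
k = ln 2 / 18.5 = 0.03747 hr⁻¹
C(t) = Css (1 − e^(−kt)) = 18.72 × (1 − e^(−2.001)) = 18.72 × 0.8648 ≈ 16.2 mg/L

16.2 mg/L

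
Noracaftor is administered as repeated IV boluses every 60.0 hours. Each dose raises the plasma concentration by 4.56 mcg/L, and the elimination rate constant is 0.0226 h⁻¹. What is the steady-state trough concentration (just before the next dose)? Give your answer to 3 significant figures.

Fraction remaining after one interval: e^(−kτ) = e^(−0.02260 × 60.0) = 0.2577
R = 1 / (1 − 0.2577) = 1.347
Css,max = 4.56 × 1.347 = 6.143 mcg/L
Css,min = Css,max × e^(−kτ) = 6.143 × 0.2577 ≈ 1.58 mcg/L

1.58 mcg/L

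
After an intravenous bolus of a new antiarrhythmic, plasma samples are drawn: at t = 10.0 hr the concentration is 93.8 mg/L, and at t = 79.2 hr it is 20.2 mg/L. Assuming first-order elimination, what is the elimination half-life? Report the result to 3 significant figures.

k = ln(C₁/C₂) / (t₂ − t₁) = ln(93.8/20.2) / (79.2 − 10.0)
  = 1.535 / 69.20 = 0.02219 hr⁻¹
t½ = ln 2 / k = ln 2 / 0.02219 ≈ 31.2 hours

31.2 hours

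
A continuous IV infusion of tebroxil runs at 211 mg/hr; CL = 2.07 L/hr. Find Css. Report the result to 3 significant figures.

Css = infusion rate / CL = 211 / 2.07 ≈ 102 µg/mL

102 µg/mL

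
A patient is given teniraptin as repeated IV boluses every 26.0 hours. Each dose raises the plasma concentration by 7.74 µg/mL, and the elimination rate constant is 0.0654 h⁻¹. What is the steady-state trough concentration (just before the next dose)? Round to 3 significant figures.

1.73 µg/mL

Fraction remaining after one interval: e^(−kτ) = e^(−0.06540 × 26.0) = 0.1826
R = 1 / (1 − 0.1826) = 1.223
Css,max = 7.74 × 1.223 = 9.469 µg/mL
Css,min = Css,max × e^(−kτ) = 9.469 × 0.1826 ≈ 1.73 µg/mL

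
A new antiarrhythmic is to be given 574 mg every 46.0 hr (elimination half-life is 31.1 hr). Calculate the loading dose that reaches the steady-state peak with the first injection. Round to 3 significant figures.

k = ln 2 / 31.1 = 0.02229 hr⁻¹
Accumulation ratio R = 1 / (1 − e^(−kτ)) = 1 / (1 − e^(−0.02229×46.0)) = 1 / (1 − 0.3587) = 1.559
Loading dose = maintenance dose × R = 574 × 1.559 ≈ 895 mg

895 mg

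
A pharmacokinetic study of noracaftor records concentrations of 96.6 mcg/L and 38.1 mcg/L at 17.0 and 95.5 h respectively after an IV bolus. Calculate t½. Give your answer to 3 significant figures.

58.5 hours

k = ln(C₁/C₂) / (t₂ − t₁) = ln(96.6/38.1) / (95.5 − 17.0)
  = 0.9304 / 78.50 = 0.01185 h⁻¹
t½ = ln 2 / k = ln 2 / 0.01185 ≈ 58.5 hours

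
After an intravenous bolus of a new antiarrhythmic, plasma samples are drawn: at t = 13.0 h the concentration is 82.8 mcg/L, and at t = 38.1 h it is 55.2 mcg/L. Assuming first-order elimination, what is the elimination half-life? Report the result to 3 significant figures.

42.9 hours

k = ln(C₁/C₂) / (t₂ − t₁) = ln(82.8/55.2) / (38.1 − 13.0)
  = 0.4055 / 25.10 = 0.01615 h⁻¹
t½ = ln 2 / k = ln 2 / 0.01615 ≈ 42.9 hours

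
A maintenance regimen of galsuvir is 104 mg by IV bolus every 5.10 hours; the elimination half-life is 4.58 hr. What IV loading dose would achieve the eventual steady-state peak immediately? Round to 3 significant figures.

k = ln 2 / 4.58 = 0.1513 hr⁻¹
Accumulation ratio R = 1 / (1 − e^(−kτ)) = 1 / (1 − e^(−0.1513×5.10)) = 1 / (1 − 0.4622) = 1.859
Loading dose = maintenance dose × R = 104 × 1.859 ≈ 193 mg

193 mg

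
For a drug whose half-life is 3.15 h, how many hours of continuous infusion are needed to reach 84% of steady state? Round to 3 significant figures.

8.33 hours

k = ln 2 / 3.15 = 0.2200 h⁻¹
f = 1 − e^(−kt)  ⇒  t = −ln(1 − f) / k
t = −ln(1 − 0.84) / 0.2200 = 1.833 / 0.2200 ≈ 8.33 hours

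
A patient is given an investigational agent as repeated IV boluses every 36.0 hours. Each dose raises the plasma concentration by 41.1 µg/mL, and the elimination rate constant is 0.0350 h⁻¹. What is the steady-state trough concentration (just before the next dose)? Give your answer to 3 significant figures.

Fraction remaining after one interval: e^(−kτ) = e^(−0.03500 × 36.0) = 0.2837
R = 1 / (1 − 0.2837) = 1.396
Css,max = 41.1 × 1.396 = 57.37 µg/mL
Css,min = Css,max × e^(−kτ) = 57.37 × 0.2837 ≈ 16.3 µg/mL

16.3 µg/mL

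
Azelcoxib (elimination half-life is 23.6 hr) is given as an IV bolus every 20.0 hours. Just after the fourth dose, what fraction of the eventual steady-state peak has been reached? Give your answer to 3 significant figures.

0.905

k = ln 2 / 23.6 = 0.02937 hr⁻¹
f_n = 1 − e^(−nkτ) = 1 − e^(−4 × 0.02937 × 20.0) = 1 − e^(−2.350) = 1 − 0.09540 ≈ 0.905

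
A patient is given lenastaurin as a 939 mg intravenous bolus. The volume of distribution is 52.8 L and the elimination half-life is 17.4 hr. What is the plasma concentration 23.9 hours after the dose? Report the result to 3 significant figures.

6.86 mg/L

C₀ = dose / V = 939 / 52.8 = 17.78 mg/L
k = ln 2 / 17.4 = 0.03984 hr⁻¹
C(t) = C₀ e^(−kt) = 17.78 × e^(−0.03984 × 23.9) = 17.78 × e^(−0.9521) = 17.78 × 0.3859 ≈ 6.86 mg/L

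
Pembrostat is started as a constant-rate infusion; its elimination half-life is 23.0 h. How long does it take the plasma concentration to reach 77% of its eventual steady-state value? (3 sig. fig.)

48.8 hours

k = ln 2 / 23.0 = 0.03014 h⁻¹
f = 1 − e^(−kt)  ⇒  t = −ln(1 − f) / k
t = −ln(1 − 0.77) / 0.03014 = 1.470 / 0.03014 ≈ 48.8 hours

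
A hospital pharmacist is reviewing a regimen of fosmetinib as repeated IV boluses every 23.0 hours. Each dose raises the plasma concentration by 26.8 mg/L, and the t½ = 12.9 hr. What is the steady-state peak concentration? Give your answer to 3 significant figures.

k = ln 2 / 12.9 = 0.05373 hr⁻¹
Fraction remaining after one interval: e^(−kτ) = e^(−0.05373 × 23.0) = 0.2906
R = 1 / (1 − 0.2906) = 1.410
Css,max = 26.8 × 1.410 ≈ 37.8 mg/L

37.8 mg/L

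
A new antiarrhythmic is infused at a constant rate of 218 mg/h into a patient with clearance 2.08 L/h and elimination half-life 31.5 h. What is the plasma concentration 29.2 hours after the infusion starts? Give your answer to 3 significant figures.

Css = rate / CL = 218 / 2.08 = 104.8 µg/mL
k = ln 2 / 31.5 = 0.02200 h⁻¹
C(t) = Css (1 − e^(−kt)) = 104.8 × (1 − e^(−0.6425)) = 104.8 × 0.4740 ≈ 49.7 µg/mL

49.7 µg/mL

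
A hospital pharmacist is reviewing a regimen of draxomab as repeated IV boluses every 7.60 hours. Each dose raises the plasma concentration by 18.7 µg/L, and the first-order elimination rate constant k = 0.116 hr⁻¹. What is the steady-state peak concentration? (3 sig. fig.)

Fraction remaining after one interval: e^(−kτ) = e^(−0.1160 × 7.60) = 0.4141
R = 1 / (1 − 0.4141) = 1.707
Css,max = 18.7 × 1.707 ≈ 31.9 µg/L

31.9 µg/L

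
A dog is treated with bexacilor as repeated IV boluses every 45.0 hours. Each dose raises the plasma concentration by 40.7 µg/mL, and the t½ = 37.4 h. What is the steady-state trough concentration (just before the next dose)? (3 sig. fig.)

31.2 µg/mL

k = ln 2 / 37.4 = 0.01853 h⁻¹
Fraction remaining after one interval: e^(−kτ) = e^(−0.01853 × 45.0) = 0.4343
R = 1 / (1 − 0.4343) = 1.768
Css,max = 40.7 × 1.768 = 71.95 µg/mL
Css,min = Css,max × e^(−kτ) = 71.95 × 0.4343 ≈ 31.2 µg/mL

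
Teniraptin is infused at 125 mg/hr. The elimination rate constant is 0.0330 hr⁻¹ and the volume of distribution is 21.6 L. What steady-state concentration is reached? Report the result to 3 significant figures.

175 µg/mL

CL = k · V = 0.0330 × 21.6 = 0.7128 L/hr
Css = rate / CL = 125 / 0.7128 ≈ 175 µg/mL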